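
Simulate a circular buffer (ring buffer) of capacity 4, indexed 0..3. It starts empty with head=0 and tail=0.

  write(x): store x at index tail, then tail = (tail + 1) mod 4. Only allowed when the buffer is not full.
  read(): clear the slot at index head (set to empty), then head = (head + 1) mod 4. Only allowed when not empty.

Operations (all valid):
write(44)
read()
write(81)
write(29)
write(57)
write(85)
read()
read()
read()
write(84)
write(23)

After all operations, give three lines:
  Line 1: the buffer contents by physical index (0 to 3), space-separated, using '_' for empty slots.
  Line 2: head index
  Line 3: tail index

write(44): buf=[44 _ _ _], head=0, tail=1, size=1
read(): buf=[_ _ _ _], head=1, tail=1, size=0
write(81): buf=[_ 81 _ _], head=1, tail=2, size=1
write(29): buf=[_ 81 29 _], head=1, tail=3, size=2
write(57): buf=[_ 81 29 57], head=1, tail=0, size=3
write(85): buf=[85 81 29 57], head=1, tail=1, size=4
read(): buf=[85 _ 29 57], head=2, tail=1, size=3
read(): buf=[85 _ _ 57], head=3, tail=1, size=2
read(): buf=[85 _ _ _], head=0, tail=1, size=1
write(84): buf=[85 84 _ _], head=0, tail=2, size=2
write(23): buf=[85 84 23 _], head=0, tail=3, size=3

Answer: 85 84 23 _
0
3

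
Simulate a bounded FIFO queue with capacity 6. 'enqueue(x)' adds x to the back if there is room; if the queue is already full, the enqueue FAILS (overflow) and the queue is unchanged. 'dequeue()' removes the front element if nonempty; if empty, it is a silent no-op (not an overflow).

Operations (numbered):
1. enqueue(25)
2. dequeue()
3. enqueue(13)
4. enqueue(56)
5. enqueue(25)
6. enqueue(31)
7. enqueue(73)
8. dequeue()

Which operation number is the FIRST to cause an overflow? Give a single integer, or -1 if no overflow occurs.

Answer: -1

Derivation:
1. enqueue(25): size=1
2. dequeue(): size=0
3. enqueue(13): size=1
4. enqueue(56): size=2
5. enqueue(25): size=3
6. enqueue(31): size=4
7. enqueue(73): size=5
8. dequeue(): size=4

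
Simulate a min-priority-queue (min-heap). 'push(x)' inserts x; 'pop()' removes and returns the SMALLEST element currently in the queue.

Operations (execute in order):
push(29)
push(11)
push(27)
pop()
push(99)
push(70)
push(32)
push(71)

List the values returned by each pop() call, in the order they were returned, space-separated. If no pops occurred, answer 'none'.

Answer: 11

Derivation:
push(29): heap contents = [29]
push(11): heap contents = [11, 29]
push(27): heap contents = [11, 27, 29]
pop() → 11: heap contents = [27, 29]
push(99): heap contents = [27, 29, 99]
push(70): heap contents = [27, 29, 70, 99]
push(32): heap contents = [27, 29, 32, 70, 99]
push(71): heap contents = [27, 29, 32, 70, 71, 99]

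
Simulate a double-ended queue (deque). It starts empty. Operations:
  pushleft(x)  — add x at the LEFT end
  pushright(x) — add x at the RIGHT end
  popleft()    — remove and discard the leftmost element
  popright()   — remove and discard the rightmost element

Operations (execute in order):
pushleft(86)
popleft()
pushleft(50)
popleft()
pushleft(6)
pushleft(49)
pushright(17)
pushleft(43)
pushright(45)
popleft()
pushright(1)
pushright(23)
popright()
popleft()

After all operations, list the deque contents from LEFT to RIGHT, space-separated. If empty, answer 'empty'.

Answer: 6 17 45 1

Derivation:
pushleft(86): [86]
popleft(): []
pushleft(50): [50]
popleft(): []
pushleft(6): [6]
pushleft(49): [49, 6]
pushright(17): [49, 6, 17]
pushleft(43): [43, 49, 6, 17]
pushright(45): [43, 49, 6, 17, 45]
popleft(): [49, 6, 17, 45]
pushright(1): [49, 6, 17, 45, 1]
pushright(23): [49, 6, 17, 45, 1, 23]
popright(): [49, 6, 17, 45, 1]
popleft(): [6, 17, 45, 1]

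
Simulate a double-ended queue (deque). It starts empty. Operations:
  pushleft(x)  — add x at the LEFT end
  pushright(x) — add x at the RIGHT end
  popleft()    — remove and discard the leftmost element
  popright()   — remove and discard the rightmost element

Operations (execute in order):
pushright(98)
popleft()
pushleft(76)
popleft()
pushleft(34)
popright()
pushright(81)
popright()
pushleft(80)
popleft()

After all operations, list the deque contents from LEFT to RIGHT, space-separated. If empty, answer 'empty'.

Answer: empty

Derivation:
pushright(98): [98]
popleft(): []
pushleft(76): [76]
popleft(): []
pushleft(34): [34]
popright(): []
pushright(81): [81]
popright(): []
pushleft(80): [80]
popleft(): []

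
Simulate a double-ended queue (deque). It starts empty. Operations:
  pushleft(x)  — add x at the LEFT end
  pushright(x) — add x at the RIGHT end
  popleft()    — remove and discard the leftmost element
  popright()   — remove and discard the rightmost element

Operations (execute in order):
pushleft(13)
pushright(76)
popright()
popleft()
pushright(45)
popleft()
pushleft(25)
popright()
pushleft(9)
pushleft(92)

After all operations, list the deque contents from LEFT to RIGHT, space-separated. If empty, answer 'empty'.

Answer: 92 9

Derivation:
pushleft(13): [13]
pushright(76): [13, 76]
popright(): [13]
popleft(): []
pushright(45): [45]
popleft(): []
pushleft(25): [25]
popright(): []
pushleft(9): [9]
pushleft(92): [92, 9]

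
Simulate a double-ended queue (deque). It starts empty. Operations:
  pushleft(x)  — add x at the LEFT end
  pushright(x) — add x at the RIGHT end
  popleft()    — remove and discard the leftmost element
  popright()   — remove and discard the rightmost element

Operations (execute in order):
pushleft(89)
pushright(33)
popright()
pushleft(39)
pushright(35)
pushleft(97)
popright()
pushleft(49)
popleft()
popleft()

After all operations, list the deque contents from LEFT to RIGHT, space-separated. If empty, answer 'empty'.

pushleft(89): [89]
pushright(33): [89, 33]
popright(): [89]
pushleft(39): [39, 89]
pushright(35): [39, 89, 35]
pushleft(97): [97, 39, 89, 35]
popright(): [97, 39, 89]
pushleft(49): [49, 97, 39, 89]
popleft(): [97, 39, 89]
popleft(): [39, 89]

Answer: 39 89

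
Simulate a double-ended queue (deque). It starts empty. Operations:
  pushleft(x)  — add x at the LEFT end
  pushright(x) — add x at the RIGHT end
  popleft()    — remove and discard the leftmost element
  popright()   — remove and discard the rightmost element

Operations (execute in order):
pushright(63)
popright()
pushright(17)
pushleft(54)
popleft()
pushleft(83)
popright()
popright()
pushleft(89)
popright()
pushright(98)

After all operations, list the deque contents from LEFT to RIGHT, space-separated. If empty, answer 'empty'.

pushright(63): [63]
popright(): []
pushright(17): [17]
pushleft(54): [54, 17]
popleft(): [17]
pushleft(83): [83, 17]
popright(): [83]
popright(): []
pushleft(89): [89]
popright(): []
pushright(98): [98]

Answer: 98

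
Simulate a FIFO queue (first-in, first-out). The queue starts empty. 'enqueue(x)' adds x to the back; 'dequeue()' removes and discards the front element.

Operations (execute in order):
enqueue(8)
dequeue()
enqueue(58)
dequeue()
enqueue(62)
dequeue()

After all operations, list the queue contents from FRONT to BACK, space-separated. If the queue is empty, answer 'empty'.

enqueue(8): [8]
dequeue(): []
enqueue(58): [58]
dequeue(): []
enqueue(62): [62]
dequeue(): []

Answer: empty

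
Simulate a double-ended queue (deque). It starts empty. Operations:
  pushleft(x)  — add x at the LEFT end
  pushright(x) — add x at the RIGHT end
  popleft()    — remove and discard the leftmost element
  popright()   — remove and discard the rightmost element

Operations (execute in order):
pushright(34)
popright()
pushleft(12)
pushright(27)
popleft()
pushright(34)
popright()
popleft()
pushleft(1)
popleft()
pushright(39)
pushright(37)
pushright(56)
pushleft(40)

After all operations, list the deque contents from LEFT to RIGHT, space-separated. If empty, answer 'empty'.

Answer: 40 39 37 56

Derivation:
pushright(34): [34]
popright(): []
pushleft(12): [12]
pushright(27): [12, 27]
popleft(): [27]
pushright(34): [27, 34]
popright(): [27]
popleft(): []
pushleft(1): [1]
popleft(): []
pushright(39): [39]
pushright(37): [39, 37]
pushright(56): [39, 37, 56]
pushleft(40): [40, 39, 37, 56]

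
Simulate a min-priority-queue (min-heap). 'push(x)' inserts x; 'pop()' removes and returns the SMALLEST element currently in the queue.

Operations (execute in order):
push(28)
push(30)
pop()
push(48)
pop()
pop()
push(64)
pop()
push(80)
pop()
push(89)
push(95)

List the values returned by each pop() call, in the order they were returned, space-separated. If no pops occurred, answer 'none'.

push(28): heap contents = [28]
push(30): heap contents = [28, 30]
pop() → 28: heap contents = [30]
push(48): heap contents = [30, 48]
pop() → 30: heap contents = [48]
pop() → 48: heap contents = []
push(64): heap contents = [64]
pop() → 64: heap contents = []
push(80): heap contents = [80]
pop() → 80: heap contents = []
push(89): heap contents = [89]
push(95): heap contents = [89, 95]

Answer: 28 30 48 64 80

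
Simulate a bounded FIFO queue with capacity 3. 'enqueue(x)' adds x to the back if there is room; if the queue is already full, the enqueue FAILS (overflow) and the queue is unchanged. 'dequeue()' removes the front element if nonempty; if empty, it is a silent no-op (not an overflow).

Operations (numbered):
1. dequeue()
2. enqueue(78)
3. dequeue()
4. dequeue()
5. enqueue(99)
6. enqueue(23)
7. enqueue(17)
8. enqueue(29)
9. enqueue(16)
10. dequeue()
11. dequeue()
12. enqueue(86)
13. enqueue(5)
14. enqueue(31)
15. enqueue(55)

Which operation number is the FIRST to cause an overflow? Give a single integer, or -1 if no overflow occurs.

1. dequeue(): empty, no-op, size=0
2. enqueue(78): size=1
3. dequeue(): size=0
4. dequeue(): empty, no-op, size=0
5. enqueue(99): size=1
6. enqueue(23): size=2
7. enqueue(17): size=3
8. enqueue(29): size=3=cap → OVERFLOW (fail)
9. enqueue(16): size=3=cap → OVERFLOW (fail)
10. dequeue(): size=2
11. dequeue(): size=1
12. enqueue(86): size=2
13. enqueue(5): size=3
14. enqueue(31): size=3=cap → OVERFLOW (fail)
15. enqueue(55): size=3=cap → OVERFLOW (fail)

Answer: 8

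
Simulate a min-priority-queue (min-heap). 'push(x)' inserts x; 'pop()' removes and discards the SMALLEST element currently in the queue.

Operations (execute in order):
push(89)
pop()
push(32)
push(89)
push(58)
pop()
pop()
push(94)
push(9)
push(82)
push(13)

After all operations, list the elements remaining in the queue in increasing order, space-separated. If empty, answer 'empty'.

Answer: 9 13 82 89 94

Derivation:
push(89): heap contents = [89]
pop() → 89: heap contents = []
push(32): heap contents = [32]
push(89): heap contents = [32, 89]
push(58): heap contents = [32, 58, 89]
pop() → 32: heap contents = [58, 89]
pop() → 58: heap contents = [89]
push(94): heap contents = [89, 94]
push(9): heap contents = [9, 89, 94]
push(82): heap contents = [9, 82, 89, 94]
push(13): heap contents = [9, 13, 82, 89, 94]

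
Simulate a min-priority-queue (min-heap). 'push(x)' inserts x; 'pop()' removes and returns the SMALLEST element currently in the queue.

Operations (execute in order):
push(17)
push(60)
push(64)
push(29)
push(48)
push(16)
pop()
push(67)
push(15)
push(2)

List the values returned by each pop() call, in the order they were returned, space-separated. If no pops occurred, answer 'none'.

Answer: 16

Derivation:
push(17): heap contents = [17]
push(60): heap contents = [17, 60]
push(64): heap contents = [17, 60, 64]
push(29): heap contents = [17, 29, 60, 64]
push(48): heap contents = [17, 29, 48, 60, 64]
push(16): heap contents = [16, 17, 29, 48, 60, 64]
pop() → 16: heap contents = [17, 29, 48, 60, 64]
push(67): heap contents = [17, 29, 48, 60, 64, 67]
push(15): heap contents = [15, 17, 29, 48, 60, 64, 67]
push(2): heap contents = [2, 15, 17, 29, 48, 60, 64, 67]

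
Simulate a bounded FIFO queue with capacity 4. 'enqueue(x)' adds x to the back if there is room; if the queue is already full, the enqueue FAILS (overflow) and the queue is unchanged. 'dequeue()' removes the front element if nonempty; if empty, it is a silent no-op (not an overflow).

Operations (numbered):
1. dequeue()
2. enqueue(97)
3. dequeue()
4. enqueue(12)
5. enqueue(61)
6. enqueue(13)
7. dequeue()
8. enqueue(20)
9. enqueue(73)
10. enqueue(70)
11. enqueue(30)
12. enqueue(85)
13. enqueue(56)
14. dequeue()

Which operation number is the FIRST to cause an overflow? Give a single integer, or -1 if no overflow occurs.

Answer: 10

Derivation:
1. dequeue(): empty, no-op, size=0
2. enqueue(97): size=1
3. dequeue(): size=0
4. enqueue(12): size=1
5. enqueue(61): size=2
6. enqueue(13): size=3
7. dequeue(): size=2
8. enqueue(20): size=3
9. enqueue(73): size=4
10. enqueue(70): size=4=cap → OVERFLOW (fail)
11. enqueue(30): size=4=cap → OVERFLOW (fail)
12. enqueue(85): size=4=cap → OVERFLOW (fail)
13. enqueue(56): size=4=cap → OVERFLOW (fail)
14. dequeue(): size=3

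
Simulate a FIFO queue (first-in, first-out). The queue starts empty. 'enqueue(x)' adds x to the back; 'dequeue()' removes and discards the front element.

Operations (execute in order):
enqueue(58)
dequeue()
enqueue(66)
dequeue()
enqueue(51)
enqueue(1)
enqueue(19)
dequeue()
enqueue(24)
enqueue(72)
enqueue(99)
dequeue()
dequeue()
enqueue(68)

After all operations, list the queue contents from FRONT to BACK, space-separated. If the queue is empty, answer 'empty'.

Answer: 24 72 99 68

Derivation:
enqueue(58): [58]
dequeue(): []
enqueue(66): [66]
dequeue(): []
enqueue(51): [51]
enqueue(1): [51, 1]
enqueue(19): [51, 1, 19]
dequeue(): [1, 19]
enqueue(24): [1, 19, 24]
enqueue(72): [1, 19, 24, 72]
enqueue(99): [1, 19, 24, 72, 99]
dequeue(): [19, 24, 72, 99]
dequeue(): [24, 72, 99]
enqueue(68): [24, 72, 99, 68]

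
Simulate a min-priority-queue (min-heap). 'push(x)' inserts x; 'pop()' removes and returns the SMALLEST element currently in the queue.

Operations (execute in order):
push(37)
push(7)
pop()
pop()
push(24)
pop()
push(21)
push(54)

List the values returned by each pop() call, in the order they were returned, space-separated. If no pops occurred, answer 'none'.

Answer: 7 37 24

Derivation:
push(37): heap contents = [37]
push(7): heap contents = [7, 37]
pop() → 7: heap contents = [37]
pop() → 37: heap contents = []
push(24): heap contents = [24]
pop() → 24: heap contents = []
push(21): heap contents = [21]
push(54): heap contents = [21, 54]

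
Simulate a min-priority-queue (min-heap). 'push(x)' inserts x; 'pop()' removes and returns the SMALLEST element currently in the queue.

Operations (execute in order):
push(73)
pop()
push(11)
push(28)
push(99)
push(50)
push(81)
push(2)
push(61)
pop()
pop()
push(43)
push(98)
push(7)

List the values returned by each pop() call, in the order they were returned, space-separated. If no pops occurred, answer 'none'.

push(73): heap contents = [73]
pop() → 73: heap contents = []
push(11): heap contents = [11]
push(28): heap contents = [11, 28]
push(99): heap contents = [11, 28, 99]
push(50): heap contents = [11, 28, 50, 99]
push(81): heap contents = [11, 28, 50, 81, 99]
push(2): heap contents = [2, 11, 28, 50, 81, 99]
push(61): heap contents = [2, 11, 28, 50, 61, 81, 99]
pop() → 2: heap contents = [11, 28, 50, 61, 81, 99]
pop() → 11: heap contents = [28, 50, 61, 81, 99]
push(43): heap contents = [28, 43, 50, 61, 81, 99]
push(98): heap contents = [28, 43, 50, 61, 81, 98, 99]
push(7): heap contents = [7, 28, 43, 50, 61, 81, 98, 99]

Answer: 73 2 11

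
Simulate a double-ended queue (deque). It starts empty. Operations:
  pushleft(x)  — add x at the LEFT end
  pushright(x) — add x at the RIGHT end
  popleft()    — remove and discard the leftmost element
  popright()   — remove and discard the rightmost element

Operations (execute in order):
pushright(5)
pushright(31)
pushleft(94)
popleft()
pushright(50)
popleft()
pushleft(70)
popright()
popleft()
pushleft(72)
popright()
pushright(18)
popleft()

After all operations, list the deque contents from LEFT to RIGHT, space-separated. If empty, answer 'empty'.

Answer: 18

Derivation:
pushright(5): [5]
pushright(31): [5, 31]
pushleft(94): [94, 5, 31]
popleft(): [5, 31]
pushright(50): [5, 31, 50]
popleft(): [31, 50]
pushleft(70): [70, 31, 50]
popright(): [70, 31]
popleft(): [31]
pushleft(72): [72, 31]
popright(): [72]
pushright(18): [72, 18]
popleft(): [18]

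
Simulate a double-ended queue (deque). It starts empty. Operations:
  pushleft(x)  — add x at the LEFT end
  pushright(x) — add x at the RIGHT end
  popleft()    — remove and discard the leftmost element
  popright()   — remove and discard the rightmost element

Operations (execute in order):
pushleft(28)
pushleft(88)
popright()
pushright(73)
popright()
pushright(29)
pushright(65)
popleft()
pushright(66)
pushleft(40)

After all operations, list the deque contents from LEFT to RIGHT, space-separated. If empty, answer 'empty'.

pushleft(28): [28]
pushleft(88): [88, 28]
popright(): [88]
pushright(73): [88, 73]
popright(): [88]
pushright(29): [88, 29]
pushright(65): [88, 29, 65]
popleft(): [29, 65]
pushright(66): [29, 65, 66]
pushleft(40): [40, 29, 65, 66]

Answer: 40 29 65 66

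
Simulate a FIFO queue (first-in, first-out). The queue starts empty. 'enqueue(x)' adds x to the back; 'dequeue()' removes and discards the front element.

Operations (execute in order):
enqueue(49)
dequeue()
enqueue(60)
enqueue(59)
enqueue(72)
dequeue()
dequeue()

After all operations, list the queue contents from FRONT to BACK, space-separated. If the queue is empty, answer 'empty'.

Answer: 72

Derivation:
enqueue(49): [49]
dequeue(): []
enqueue(60): [60]
enqueue(59): [60, 59]
enqueue(72): [60, 59, 72]
dequeue(): [59, 72]
dequeue(): [72]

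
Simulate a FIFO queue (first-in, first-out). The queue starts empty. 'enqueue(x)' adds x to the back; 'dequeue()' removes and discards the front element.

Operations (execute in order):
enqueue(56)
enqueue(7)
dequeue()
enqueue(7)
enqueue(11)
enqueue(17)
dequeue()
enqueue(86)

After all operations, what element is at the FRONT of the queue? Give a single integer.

Answer: 7

Derivation:
enqueue(56): queue = [56]
enqueue(7): queue = [56, 7]
dequeue(): queue = [7]
enqueue(7): queue = [7, 7]
enqueue(11): queue = [7, 7, 11]
enqueue(17): queue = [7, 7, 11, 17]
dequeue(): queue = [7, 11, 17]
enqueue(86): queue = [7, 11, 17, 86]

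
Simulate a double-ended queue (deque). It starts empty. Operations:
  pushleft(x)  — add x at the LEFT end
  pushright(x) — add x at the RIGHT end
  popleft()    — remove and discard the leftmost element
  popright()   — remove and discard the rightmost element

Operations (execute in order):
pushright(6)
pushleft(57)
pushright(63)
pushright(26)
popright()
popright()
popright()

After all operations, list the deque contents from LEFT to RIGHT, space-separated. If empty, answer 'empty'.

Answer: 57

Derivation:
pushright(6): [6]
pushleft(57): [57, 6]
pushright(63): [57, 6, 63]
pushright(26): [57, 6, 63, 26]
popright(): [57, 6, 63]
popright(): [57, 6]
popright(): [57]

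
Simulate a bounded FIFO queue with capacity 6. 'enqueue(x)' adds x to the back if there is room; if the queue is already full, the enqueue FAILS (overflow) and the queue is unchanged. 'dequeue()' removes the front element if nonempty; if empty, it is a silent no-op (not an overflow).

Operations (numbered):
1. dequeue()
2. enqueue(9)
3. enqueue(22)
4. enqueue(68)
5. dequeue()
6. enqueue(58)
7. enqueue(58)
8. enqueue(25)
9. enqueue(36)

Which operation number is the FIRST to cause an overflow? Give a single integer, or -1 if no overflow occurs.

Answer: -1

Derivation:
1. dequeue(): empty, no-op, size=0
2. enqueue(9): size=1
3. enqueue(22): size=2
4. enqueue(68): size=3
5. dequeue(): size=2
6. enqueue(58): size=3
7. enqueue(58): size=4
8. enqueue(25): size=5
9. enqueue(36): size=6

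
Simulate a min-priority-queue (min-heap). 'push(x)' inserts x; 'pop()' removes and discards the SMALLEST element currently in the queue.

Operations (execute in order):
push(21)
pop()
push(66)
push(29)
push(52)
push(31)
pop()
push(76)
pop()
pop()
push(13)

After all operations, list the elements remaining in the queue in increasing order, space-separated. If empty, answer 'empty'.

Answer: 13 66 76

Derivation:
push(21): heap contents = [21]
pop() → 21: heap contents = []
push(66): heap contents = [66]
push(29): heap contents = [29, 66]
push(52): heap contents = [29, 52, 66]
push(31): heap contents = [29, 31, 52, 66]
pop() → 29: heap contents = [31, 52, 66]
push(76): heap contents = [31, 52, 66, 76]
pop() → 31: heap contents = [52, 66, 76]
pop() → 52: heap contents = [66, 76]
push(13): heap contents = [13, 66, 76]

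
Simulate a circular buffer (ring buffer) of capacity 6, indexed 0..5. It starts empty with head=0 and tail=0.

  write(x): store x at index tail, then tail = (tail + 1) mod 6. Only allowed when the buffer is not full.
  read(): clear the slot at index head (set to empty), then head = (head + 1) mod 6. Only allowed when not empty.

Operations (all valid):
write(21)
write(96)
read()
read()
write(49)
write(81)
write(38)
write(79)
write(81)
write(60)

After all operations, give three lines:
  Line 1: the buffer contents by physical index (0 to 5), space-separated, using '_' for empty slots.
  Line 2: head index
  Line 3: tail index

Answer: 81 60 49 81 38 79
2
2

Derivation:
write(21): buf=[21 _ _ _ _ _], head=0, tail=1, size=1
write(96): buf=[21 96 _ _ _ _], head=0, tail=2, size=2
read(): buf=[_ 96 _ _ _ _], head=1, tail=2, size=1
read(): buf=[_ _ _ _ _ _], head=2, tail=2, size=0
write(49): buf=[_ _ 49 _ _ _], head=2, tail=3, size=1
write(81): buf=[_ _ 49 81 _ _], head=2, tail=4, size=2
write(38): buf=[_ _ 49 81 38 _], head=2, tail=5, size=3
write(79): buf=[_ _ 49 81 38 79], head=2, tail=0, size=4
write(81): buf=[81 _ 49 81 38 79], head=2, tail=1, size=5
write(60): buf=[81 60 49 81 38 79], head=2, tail=2, size=6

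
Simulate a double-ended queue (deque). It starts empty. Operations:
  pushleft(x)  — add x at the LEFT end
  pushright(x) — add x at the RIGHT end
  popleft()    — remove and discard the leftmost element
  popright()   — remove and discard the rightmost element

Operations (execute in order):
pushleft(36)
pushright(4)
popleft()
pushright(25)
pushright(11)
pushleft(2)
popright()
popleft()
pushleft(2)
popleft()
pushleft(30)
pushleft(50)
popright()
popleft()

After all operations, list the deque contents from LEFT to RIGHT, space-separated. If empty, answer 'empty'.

Answer: 30 4

Derivation:
pushleft(36): [36]
pushright(4): [36, 4]
popleft(): [4]
pushright(25): [4, 25]
pushright(11): [4, 25, 11]
pushleft(2): [2, 4, 25, 11]
popright(): [2, 4, 25]
popleft(): [4, 25]
pushleft(2): [2, 4, 25]
popleft(): [4, 25]
pushleft(30): [30, 4, 25]
pushleft(50): [50, 30, 4, 25]
popright(): [50, 30, 4]
popleft(): [30, 4]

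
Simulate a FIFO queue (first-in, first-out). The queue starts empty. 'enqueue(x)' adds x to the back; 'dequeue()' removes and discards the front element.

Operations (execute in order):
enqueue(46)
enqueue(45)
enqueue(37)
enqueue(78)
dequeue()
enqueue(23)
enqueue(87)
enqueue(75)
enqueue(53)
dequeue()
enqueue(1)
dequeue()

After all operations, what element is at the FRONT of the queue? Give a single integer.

Answer: 78

Derivation:
enqueue(46): queue = [46]
enqueue(45): queue = [46, 45]
enqueue(37): queue = [46, 45, 37]
enqueue(78): queue = [46, 45, 37, 78]
dequeue(): queue = [45, 37, 78]
enqueue(23): queue = [45, 37, 78, 23]
enqueue(87): queue = [45, 37, 78, 23, 87]
enqueue(75): queue = [45, 37, 78, 23, 87, 75]
enqueue(53): queue = [45, 37, 78, 23, 87, 75, 53]
dequeue(): queue = [37, 78, 23, 87, 75, 53]
enqueue(1): queue = [37, 78, 23, 87, 75, 53, 1]
dequeue(): queue = [78, 23, 87, 75, 53, 1]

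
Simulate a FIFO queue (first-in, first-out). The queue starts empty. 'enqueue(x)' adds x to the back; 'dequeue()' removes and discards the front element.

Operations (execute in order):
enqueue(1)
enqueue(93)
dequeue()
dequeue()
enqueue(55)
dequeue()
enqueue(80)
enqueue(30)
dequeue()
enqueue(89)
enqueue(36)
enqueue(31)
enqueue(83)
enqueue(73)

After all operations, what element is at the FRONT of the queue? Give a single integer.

enqueue(1): queue = [1]
enqueue(93): queue = [1, 93]
dequeue(): queue = [93]
dequeue(): queue = []
enqueue(55): queue = [55]
dequeue(): queue = []
enqueue(80): queue = [80]
enqueue(30): queue = [80, 30]
dequeue(): queue = [30]
enqueue(89): queue = [30, 89]
enqueue(36): queue = [30, 89, 36]
enqueue(31): queue = [30, 89, 36, 31]
enqueue(83): queue = [30, 89, 36, 31, 83]
enqueue(73): queue = [30, 89, 36, 31, 83, 73]

Answer: 30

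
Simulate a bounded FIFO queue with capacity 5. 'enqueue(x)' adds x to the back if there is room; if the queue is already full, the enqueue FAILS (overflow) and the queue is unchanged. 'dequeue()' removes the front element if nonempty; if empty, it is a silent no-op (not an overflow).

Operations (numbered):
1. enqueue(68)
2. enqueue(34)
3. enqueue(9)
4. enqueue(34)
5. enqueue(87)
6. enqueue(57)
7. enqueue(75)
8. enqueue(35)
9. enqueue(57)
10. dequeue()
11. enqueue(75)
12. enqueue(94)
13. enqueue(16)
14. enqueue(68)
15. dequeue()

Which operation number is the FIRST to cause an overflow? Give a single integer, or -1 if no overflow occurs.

1. enqueue(68): size=1
2. enqueue(34): size=2
3. enqueue(9): size=3
4. enqueue(34): size=4
5. enqueue(87): size=5
6. enqueue(57): size=5=cap → OVERFLOW (fail)
7. enqueue(75): size=5=cap → OVERFLOW (fail)
8. enqueue(35): size=5=cap → OVERFLOW (fail)
9. enqueue(57): size=5=cap → OVERFLOW (fail)
10. dequeue(): size=4
11. enqueue(75): size=5
12. enqueue(94): size=5=cap → OVERFLOW (fail)
13. enqueue(16): size=5=cap → OVERFLOW (fail)
14. enqueue(68): size=5=cap → OVERFLOW (fail)
15. dequeue(): size=4

Answer: 6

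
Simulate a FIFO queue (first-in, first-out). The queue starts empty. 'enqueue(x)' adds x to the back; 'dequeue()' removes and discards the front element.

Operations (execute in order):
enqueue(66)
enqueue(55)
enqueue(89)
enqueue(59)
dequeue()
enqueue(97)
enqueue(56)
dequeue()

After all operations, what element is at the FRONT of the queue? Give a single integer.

Answer: 89

Derivation:
enqueue(66): queue = [66]
enqueue(55): queue = [66, 55]
enqueue(89): queue = [66, 55, 89]
enqueue(59): queue = [66, 55, 89, 59]
dequeue(): queue = [55, 89, 59]
enqueue(97): queue = [55, 89, 59, 97]
enqueue(56): queue = [55, 89, 59, 97, 56]
dequeue(): queue = [89, 59, 97, 56]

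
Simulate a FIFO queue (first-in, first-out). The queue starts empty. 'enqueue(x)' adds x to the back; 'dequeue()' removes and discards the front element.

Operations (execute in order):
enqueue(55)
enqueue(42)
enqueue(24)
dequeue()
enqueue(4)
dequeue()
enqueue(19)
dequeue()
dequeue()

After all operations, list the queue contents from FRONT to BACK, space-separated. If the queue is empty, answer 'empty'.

enqueue(55): [55]
enqueue(42): [55, 42]
enqueue(24): [55, 42, 24]
dequeue(): [42, 24]
enqueue(4): [42, 24, 4]
dequeue(): [24, 4]
enqueue(19): [24, 4, 19]
dequeue(): [4, 19]
dequeue(): [19]

Answer: 19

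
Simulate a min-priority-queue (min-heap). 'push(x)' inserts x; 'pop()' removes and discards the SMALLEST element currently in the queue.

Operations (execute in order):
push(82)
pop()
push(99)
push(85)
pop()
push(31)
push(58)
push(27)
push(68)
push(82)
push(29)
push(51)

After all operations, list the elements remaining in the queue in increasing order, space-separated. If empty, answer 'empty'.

push(82): heap contents = [82]
pop() → 82: heap contents = []
push(99): heap contents = [99]
push(85): heap contents = [85, 99]
pop() → 85: heap contents = [99]
push(31): heap contents = [31, 99]
push(58): heap contents = [31, 58, 99]
push(27): heap contents = [27, 31, 58, 99]
push(68): heap contents = [27, 31, 58, 68, 99]
push(82): heap contents = [27, 31, 58, 68, 82, 99]
push(29): heap contents = [27, 29, 31, 58, 68, 82, 99]
push(51): heap contents = [27, 29, 31, 51, 58, 68, 82, 99]

Answer: 27 29 31 51 58 68 82 99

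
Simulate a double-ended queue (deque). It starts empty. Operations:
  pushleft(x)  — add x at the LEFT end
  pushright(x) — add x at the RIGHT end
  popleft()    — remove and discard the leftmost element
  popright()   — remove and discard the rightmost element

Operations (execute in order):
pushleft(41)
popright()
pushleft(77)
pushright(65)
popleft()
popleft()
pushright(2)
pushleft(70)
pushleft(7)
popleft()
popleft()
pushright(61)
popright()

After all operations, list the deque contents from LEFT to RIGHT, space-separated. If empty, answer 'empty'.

Answer: 2

Derivation:
pushleft(41): [41]
popright(): []
pushleft(77): [77]
pushright(65): [77, 65]
popleft(): [65]
popleft(): []
pushright(2): [2]
pushleft(70): [70, 2]
pushleft(7): [7, 70, 2]
popleft(): [70, 2]
popleft(): [2]
pushright(61): [2, 61]
popright(): [2]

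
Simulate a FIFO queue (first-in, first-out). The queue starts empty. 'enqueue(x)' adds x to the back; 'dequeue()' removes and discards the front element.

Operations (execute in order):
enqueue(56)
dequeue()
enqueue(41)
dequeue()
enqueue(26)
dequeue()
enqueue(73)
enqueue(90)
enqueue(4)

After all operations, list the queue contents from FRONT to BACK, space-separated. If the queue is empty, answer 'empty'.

enqueue(56): [56]
dequeue(): []
enqueue(41): [41]
dequeue(): []
enqueue(26): [26]
dequeue(): []
enqueue(73): [73]
enqueue(90): [73, 90]
enqueue(4): [73, 90, 4]

Answer: 73 90 4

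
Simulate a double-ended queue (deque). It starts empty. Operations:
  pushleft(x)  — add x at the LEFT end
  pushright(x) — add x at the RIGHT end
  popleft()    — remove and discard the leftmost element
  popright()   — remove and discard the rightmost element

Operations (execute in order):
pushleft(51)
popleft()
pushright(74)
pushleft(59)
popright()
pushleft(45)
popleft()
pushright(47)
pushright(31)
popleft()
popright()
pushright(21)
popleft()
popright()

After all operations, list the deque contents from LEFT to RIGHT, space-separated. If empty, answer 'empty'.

Answer: empty

Derivation:
pushleft(51): [51]
popleft(): []
pushright(74): [74]
pushleft(59): [59, 74]
popright(): [59]
pushleft(45): [45, 59]
popleft(): [59]
pushright(47): [59, 47]
pushright(31): [59, 47, 31]
popleft(): [47, 31]
popright(): [47]
pushright(21): [47, 21]
popleft(): [21]
popright(): []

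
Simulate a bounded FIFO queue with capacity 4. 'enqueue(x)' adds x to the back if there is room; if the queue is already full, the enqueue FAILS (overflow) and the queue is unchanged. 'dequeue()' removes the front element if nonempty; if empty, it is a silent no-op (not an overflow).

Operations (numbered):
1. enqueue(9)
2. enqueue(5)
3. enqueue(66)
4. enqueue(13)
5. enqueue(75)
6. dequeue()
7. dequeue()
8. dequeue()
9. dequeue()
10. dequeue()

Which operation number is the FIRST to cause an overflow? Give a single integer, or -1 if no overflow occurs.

Answer: 5

Derivation:
1. enqueue(9): size=1
2. enqueue(5): size=2
3. enqueue(66): size=3
4. enqueue(13): size=4
5. enqueue(75): size=4=cap → OVERFLOW (fail)
6. dequeue(): size=3
7. dequeue(): size=2
8. dequeue(): size=1
9. dequeue(): size=0
10. dequeue(): empty, no-op, size=0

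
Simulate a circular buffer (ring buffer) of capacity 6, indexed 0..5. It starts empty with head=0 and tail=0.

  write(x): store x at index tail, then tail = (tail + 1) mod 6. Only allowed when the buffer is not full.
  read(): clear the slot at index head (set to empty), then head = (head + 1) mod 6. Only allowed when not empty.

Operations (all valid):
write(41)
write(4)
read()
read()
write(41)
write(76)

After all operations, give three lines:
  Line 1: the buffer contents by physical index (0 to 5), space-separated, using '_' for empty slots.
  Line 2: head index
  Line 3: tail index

Answer: _ _ 41 76 _ _
2
4

Derivation:
write(41): buf=[41 _ _ _ _ _], head=0, tail=1, size=1
write(4): buf=[41 4 _ _ _ _], head=0, tail=2, size=2
read(): buf=[_ 4 _ _ _ _], head=1, tail=2, size=1
read(): buf=[_ _ _ _ _ _], head=2, tail=2, size=0
write(41): buf=[_ _ 41 _ _ _], head=2, tail=3, size=1
write(76): buf=[_ _ 41 76 _ _], head=2, tail=4, size=2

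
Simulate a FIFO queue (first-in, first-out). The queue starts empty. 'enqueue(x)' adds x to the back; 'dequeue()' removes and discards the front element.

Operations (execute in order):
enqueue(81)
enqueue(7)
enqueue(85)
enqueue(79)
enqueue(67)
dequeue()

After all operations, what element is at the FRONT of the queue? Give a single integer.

Answer: 7

Derivation:
enqueue(81): queue = [81]
enqueue(7): queue = [81, 7]
enqueue(85): queue = [81, 7, 85]
enqueue(79): queue = [81, 7, 85, 79]
enqueue(67): queue = [81, 7, 85, 79, 67]
dequeue(): queue = [7, 85, 79, 67]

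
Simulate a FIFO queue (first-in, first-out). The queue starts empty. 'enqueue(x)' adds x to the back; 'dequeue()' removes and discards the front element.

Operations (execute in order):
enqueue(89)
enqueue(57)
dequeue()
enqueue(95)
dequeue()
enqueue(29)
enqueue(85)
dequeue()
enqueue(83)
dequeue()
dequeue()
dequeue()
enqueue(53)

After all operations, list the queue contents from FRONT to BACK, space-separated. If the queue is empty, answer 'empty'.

Answer: 53

Derivation:
enqueue(89): [89]
enqueue(57): [89, 57]
dequeue(): [57]
enqueue(95): [57, 95]
dequeue(): [95]
enqueue(29): [95, 29]
enqueue(85): [95, 29, 85]
dequeue(): [29, 85]
enqueue(83): [29, 85, 83]
dequeue(): [85, 83]
dequeue(): [83]
dequeue(): []
enqueue(53): [53]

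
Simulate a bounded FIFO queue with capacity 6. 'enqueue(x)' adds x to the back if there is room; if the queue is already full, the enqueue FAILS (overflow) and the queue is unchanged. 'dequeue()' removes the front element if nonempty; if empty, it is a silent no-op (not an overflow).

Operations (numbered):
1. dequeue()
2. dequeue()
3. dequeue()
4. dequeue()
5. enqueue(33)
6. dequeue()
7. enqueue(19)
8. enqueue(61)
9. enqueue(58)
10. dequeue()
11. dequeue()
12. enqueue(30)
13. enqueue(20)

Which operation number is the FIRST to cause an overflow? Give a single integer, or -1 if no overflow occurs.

1. dequeue(): empty, no-op, size=0
2. dequeue(): empty, no-op, size=0
3. dequeue(): empty, no-op, size=0
4. dequeue(): empty, no-op, size=0
5. enqueue(33): size=1
6. dequeue(): size=0
7. enqueue(19): size=1
8. enqueue(61): size=2
9. enqueue(58): size=3
10. dequeue(): size=2
11. dequeue(): size=1
12. enqueue(30): size=2
13. enqueue(20): size=3

Answer: -1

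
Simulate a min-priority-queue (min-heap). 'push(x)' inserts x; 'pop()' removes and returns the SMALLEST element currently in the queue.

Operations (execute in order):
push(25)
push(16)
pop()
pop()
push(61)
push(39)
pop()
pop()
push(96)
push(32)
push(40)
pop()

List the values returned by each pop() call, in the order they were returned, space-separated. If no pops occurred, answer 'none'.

push(25): heap contents = [25]
push(16): heap contents = [16, 25]
pop() → 16: heap contents = [25]
pop() → 25: heap contents = []
push(61): heap contents = [61]
push(39): heap contents = [39, 61]
pop() → 39: heap contents = [61]
pop() → 61: heap contents = []
push(96): heap contents = [96]
push(32): heap contents = [32, 96]
push(40): heap contents = [32, 40, 96]
pop() → 32: heap contents = [40, 96]

Answer: 16 25 39 61 32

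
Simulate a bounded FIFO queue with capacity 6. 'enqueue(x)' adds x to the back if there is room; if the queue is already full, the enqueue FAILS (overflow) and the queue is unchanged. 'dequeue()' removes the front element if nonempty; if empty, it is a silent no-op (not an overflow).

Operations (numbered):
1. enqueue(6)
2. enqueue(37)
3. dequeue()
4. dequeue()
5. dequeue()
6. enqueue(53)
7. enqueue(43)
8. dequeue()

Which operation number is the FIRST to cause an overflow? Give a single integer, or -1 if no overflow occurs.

Answer: -1

Derivation:
1. enqueue(6): size=1
2. enqueue(37): size=2
3. dequeue(): size=1
4. dequeue(): size=0
5. dequeue(): empty, no-op, size=0
6. enqueue(53): size=1
7. enqueue(43): size=2
8. dequeue(): size=1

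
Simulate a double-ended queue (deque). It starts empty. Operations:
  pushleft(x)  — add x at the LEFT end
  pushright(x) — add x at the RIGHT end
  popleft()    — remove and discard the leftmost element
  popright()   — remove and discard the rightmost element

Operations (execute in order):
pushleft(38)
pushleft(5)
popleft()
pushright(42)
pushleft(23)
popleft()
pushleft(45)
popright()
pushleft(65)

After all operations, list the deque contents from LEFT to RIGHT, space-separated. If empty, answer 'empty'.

Answer: 65 45 38

Derivation:
pushleft(38): [38]
pushleft(5): [5, 38]
popleft(): [38]
pushright(42): [38, 42]
pushleft(23): [23, 38, 42]
popleft(): [38, 42]
pushleft(45): [45, 38, 42]
popright(): [45, 38]
pushleft(65): [65, 45, 38]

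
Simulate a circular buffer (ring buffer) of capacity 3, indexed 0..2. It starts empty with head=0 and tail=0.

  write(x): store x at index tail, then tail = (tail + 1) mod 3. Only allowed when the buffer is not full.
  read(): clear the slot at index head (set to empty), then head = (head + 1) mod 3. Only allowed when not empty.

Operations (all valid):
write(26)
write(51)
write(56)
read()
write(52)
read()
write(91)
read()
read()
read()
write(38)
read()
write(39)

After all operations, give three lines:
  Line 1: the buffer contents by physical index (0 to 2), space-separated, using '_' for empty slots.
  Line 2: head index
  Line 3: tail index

Answer: 39 _ _
0
1

Derivation:
write(26): buf=[26 _ _], head=0, tail=1, size=1
write(51): buf=[26 51 _], head=0, tail=2, size=2
write(56): buf=[26 51 56], head=0, tail=0, size=3
read(): buf=[_ 51 56], head=1, tail=0, size=2
write(52): buf=[52 51 56], head=1, tail=1, size=3
read(): buf=[52 _ 56], head=2, tail=1, size=2
write(91): buf=[52 91 56], head=2, tail=2, size=3
read(): buf=[52 91 _], head=0, tail=2, size=2
read(): buf=[_ 91 _], head=1, tail=2, size=1
read(): buf=[_ _ _], head=2, tail=2, size=0
write(38): buf=[_ _ 38], head=2, tail=0, size=1
read(): buf=[_ _ _], head=0, tail=0, size=0
write(39): buf=[39 _ _], head=0, tail=1, size=1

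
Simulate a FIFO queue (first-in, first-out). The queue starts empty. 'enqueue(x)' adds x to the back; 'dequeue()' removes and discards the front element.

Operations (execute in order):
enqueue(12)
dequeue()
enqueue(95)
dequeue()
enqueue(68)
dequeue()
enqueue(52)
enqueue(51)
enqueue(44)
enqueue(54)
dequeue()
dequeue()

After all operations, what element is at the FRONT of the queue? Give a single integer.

enqueue(12): queue = [12]
dequeue(): queue = []
enqueue(95): queue = [95]
dequeue(): queue = []
enqueue(68): queue = [68]
dequeue(): queue = []
enqueue(52): queue = [52]
enqueue(51): queue = [52, 51]
enqueue(44): queue = [52, 51, 44]
enqueue(54): queue = [52, 51, 44, 54]
dequeue(): queue = [51, 44, 54]
dequeue(): queue = [44, 54]

Answer: 44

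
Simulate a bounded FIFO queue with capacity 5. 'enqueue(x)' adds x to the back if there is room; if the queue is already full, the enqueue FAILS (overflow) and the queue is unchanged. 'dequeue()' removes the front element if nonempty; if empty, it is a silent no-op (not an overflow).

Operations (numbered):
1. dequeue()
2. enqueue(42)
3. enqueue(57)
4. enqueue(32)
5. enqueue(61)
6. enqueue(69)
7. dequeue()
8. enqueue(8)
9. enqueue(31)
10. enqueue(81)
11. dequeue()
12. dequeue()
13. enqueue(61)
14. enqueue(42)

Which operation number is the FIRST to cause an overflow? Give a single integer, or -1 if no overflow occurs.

Answer: 9

Derivation:
1. dequeue(): empty, no-op, size=0
2. enqueue(42): size=1
3. enqueue(57): size=2
4. enqueue(32): size=3
5. enqueue(61): size=4
6. enqueue(69): size=5
7. dequeue(): size=4
8. enqueue(8): size=5
9. enqueue(31): size=5=cap → OVERFLOW (fail)
10. enqueue(81): size=5=cap → OVERFLOW (fail)
11. dequeue(): size=4
12. dequeue(): size=3
13. enqueue(61): size=4
14. enqueue(42): size=5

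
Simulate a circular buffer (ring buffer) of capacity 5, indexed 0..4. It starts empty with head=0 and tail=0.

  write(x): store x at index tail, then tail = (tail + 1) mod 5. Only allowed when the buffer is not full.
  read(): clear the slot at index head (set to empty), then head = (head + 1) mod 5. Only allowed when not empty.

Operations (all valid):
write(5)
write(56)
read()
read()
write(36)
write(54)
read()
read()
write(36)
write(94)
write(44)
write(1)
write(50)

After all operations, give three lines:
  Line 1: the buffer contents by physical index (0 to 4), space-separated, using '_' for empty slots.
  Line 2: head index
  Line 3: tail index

Answer: 94 44 1 50 36
4
4

Derivation:
write(5): buf=[5 _ _ _ _], head=0, tail=1, size=1
write(56): buf=[5 56 _ _ _], head=0, tail=2, size=2
read(): buf=[_ 56 _ _ _], head=1, tail=2, size=1
read(): buf=[_ _ _ _ _], head=2, tail=2, size=0
write(36): buf=[_ _ 36 _ _], head=2, tail=3, size=1
write(54): buf=[_ _ 36 54 _], head=2, tail=4, size=2
read(): buf=[_ _ _ 54 _], head=3, tail=4, size=1
read(): buf=[_ _ _ _ _], head=4, tail=4, size=0
write(36): buf=[_ _ _ _ 36], head=4, tail=0, size=1
write(94): buf=[94 _ _ _ 36], head=4, tail=1, size=2
write(44): buf=[94 44 _ _ 36], head=4, tail=2, size=3
write(1): buf=[94 44 1 _ 36], head=4, tail=3, size=4
write(50): buf=[94 44 1 50 36], head=4, tail=4, size=5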